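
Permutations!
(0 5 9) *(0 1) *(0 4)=[5, 4, 2, 3, 0, 9, 6, 7, 8, 1]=(0 5 9 1 4)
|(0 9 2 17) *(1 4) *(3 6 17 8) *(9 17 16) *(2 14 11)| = |(0 17)(1 4)(2 8 3 6 16 9 14 11)| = 8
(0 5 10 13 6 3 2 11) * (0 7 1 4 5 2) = (0 2 11 7 1 4 5 10 13 6 3) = [2, 4, 11, 0, 5, 10, 3, 1, 8, 9, 13, 7, 12, 6]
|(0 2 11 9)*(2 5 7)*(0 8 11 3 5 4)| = 12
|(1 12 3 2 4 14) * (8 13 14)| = |(1 12 3 2 4 8 13 14)| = 8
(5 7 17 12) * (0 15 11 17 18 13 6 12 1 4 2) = (0 15 11 17 1 4 2)(5 7 18 13 6 12) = [15, 4, 0, 3, 2, 7, 12, 18, 8, 9, 10, 17, 5, 6, 14, 11, 16, 1, 13]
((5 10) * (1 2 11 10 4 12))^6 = (1 12 4 5 10 11 2)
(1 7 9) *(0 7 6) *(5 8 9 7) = (0 5 8 9 1 6) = [5, 6, 2, 3, 4, 8, 0, 7, 9, 1]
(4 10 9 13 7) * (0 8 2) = (0 8 2)(4 10 9 13 7) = [8, 1, 0, 3, 10, 5, 6, 4, 2, 13, 9, 11, 12, 7]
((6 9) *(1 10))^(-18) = ((1 10)(6 9))^(-18) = (10)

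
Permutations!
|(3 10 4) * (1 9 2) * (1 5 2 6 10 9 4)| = |(1 4 3 9 6 10)(2 5)| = 6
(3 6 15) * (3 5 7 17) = (3 6 15 5 7 17) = [0, 1, 2, 6, 4, 7, 15, 17, 8, 9, 10, 11, 12, 13, 14, 5, 16, 3]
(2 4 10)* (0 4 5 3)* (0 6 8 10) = (0 4)(2 5 3 6 8 10) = [4, 1, 5, 6, 0, 3, 8, 7, 10, 9, 2]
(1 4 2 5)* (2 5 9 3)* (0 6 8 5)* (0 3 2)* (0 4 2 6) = (1 2 9 6 8 5)(3 4) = [0, 2, 9, 4, 3, 1, 8, 7, 5, 6]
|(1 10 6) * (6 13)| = 4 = |(1 10 13 6)|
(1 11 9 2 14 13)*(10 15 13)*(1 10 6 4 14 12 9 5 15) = (1 11 5 15 13 10)(2 12 9)(4 14 6) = [0, 11, 12, 3, 14, 15, 4, 7, 8, 2, 1, 5, 9, 10, 6, 13]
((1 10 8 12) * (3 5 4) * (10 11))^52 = (1 10 12 11 8)(3 5 4)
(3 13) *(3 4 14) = (3 13 4 14) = [0, 1, 2, 13, 14, 5, 6, 7, 8, 9, 10, 11, 12, 4, 3]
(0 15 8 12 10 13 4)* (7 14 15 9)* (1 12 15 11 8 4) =(0 9 7 14 11 8 15 4)(1 12 10 13) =[9, 12, 2, 3, 0, 5, 6, 14, 15, 7, 13, 8, 10, 1, 11, 4]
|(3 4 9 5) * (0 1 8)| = 12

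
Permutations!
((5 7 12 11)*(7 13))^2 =(5 7 11 13 12) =((5 13 7 12 11))^2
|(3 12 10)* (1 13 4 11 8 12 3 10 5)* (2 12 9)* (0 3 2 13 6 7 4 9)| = |(0 3 2 12 5 1 6 7 4 11 8)(9 13)| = 22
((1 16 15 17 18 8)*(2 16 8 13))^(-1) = (1 8)(2 13 18 17 15 16)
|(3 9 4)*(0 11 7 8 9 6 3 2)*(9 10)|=8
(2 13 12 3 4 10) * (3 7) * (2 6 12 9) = (2 13 9)(3 4 10 6 12 7) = [0, 1, 13, 4, 10, 5, 12, 3, 8, 2, 6, 11, 7, 9]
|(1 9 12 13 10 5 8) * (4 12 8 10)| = 6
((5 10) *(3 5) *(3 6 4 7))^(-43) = (3 7 4 6 10 5)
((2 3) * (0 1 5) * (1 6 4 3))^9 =((0 6 4 3 2 1 5))^9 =(0 4 2 5 6 3 1)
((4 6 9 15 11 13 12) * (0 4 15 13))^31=(0 11 15 12 13 9 6 4)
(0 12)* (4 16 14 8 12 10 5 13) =(0 10 5 13 4 16 14 8 12) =[10, 1, 2, 3, 16, 13, 6, 7, 12, 9, 5, 11, 0, 4, 8, 15, 14]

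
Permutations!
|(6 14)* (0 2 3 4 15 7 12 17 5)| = 18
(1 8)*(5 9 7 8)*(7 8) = (1 5 9 8) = [0, 5, 2, 3, 4, 9, 6, 7, 1, 8]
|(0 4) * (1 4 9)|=4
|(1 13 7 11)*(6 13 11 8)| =4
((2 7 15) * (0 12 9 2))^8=(0 9 7)(2 15 12)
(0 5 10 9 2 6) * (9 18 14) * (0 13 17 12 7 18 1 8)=(0 5 10 1 8)(2 6 13 17 12 7 18 14 9)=[5, 8, 6, 3, 4, 10, 13, 18, 0, 2, 1, 11, 7, 17, 9, 15, 16, 12, 14]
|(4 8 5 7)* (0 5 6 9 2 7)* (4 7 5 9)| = 12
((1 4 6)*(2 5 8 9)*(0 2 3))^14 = (0 5 9)(1 6 4)(2 8 3)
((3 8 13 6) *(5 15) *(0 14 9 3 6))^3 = ((0 14 9 3 8 13)(5 15))^3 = (0 3)(5 15)(8 14)(9 13)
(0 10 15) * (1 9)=(0 10 15)(1 9)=[10, 9, 2, 3, 4, 5, 6, 7, 8, 1, 15, 11, 12, 13, 14, 0]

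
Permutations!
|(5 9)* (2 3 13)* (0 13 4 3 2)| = 2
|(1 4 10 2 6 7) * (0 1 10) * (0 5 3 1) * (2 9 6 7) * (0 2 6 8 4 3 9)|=|(0 2 7 10)(1 3)(4 5 9 8)|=4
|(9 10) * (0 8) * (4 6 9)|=4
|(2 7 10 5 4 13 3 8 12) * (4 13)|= |(2 7 10 5 13 3 8 12)|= 8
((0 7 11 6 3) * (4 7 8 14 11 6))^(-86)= (0 14 4 6)(3 8 11 7)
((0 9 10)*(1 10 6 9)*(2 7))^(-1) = (0 10 1)(2 7)(6 9)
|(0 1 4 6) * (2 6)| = |(0 1 4 2 6)| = 5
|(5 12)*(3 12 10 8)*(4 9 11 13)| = 20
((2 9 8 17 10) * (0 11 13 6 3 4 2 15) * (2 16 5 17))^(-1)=(0 15 10 17 5 16 4 3 6 13 11)(2 8 9)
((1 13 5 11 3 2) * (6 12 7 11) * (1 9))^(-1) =(1 9 2 3 11 7 12 6 5 13)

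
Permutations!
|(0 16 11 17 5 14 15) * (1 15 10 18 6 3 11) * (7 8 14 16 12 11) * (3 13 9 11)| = 17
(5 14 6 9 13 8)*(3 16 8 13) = (3 16 8 5 14 6 9) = [0, 1, 2, 16, 4, 14, 9, 7, 5, 3, 10, 11, 12, 13, 6, 15, 8]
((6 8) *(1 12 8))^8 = (12)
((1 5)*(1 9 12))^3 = (1 12 9 5)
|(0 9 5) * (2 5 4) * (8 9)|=6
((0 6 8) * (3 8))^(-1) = ((0 6 3 8))^(-1) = (0 8 3 6)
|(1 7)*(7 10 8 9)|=5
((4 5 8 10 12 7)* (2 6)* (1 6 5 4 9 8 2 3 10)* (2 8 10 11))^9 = (1 3 2 8 6 11 5)(7 9 10 12)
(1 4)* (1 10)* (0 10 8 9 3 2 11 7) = (0 10 1 4 8 9 3 2 11 7) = [10, 4, 11, 2, 8, 5, 6, 0, 9, 3, 1, 7]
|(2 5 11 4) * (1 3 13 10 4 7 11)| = 14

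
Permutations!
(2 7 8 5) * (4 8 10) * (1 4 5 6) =[0, 4, 7, 3, 8, 2, 1, 10, 6, 9, 5] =(1 4 8 6)(2 7 10 5)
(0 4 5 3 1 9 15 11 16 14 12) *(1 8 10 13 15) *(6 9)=(0 4 5 3 8 10 13 15 11 16 14 12)(1 6 9)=[4, 6, 2, 8, 5, 3, 9, 7, 10, 1, 13, 16, 0, 15, 12, 11, 14]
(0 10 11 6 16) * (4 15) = (0 10 11 6 16)(4 15) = [10, 1, 2, 3, 15, 5, 16, 7, 8, 9, 11, 6, 12, 13, 14, 4, 0]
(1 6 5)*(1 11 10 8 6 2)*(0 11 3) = [11, 2, 1, 0, 4, 3, 5, 7, 6, 9, 8, 10] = (0 11 10 8 6 5 3)(1 2)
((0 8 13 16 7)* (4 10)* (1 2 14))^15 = ((0 8 13 16 7)(1 2 14)(4 10))^15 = (16)(4 10)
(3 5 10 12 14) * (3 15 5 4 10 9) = (3 4 10 12 14 15 5 9) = [0, 1, 2, 4, 10, 9, 6, 7, 8, 3, 12, 11, 14, 13, 15, 5]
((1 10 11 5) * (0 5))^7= (0 1 11 5 10)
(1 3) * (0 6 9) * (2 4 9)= (0 6 2 4 9)(1 3)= [6, 3, 4, 1, 9, 5, 2, 7, 8, 0]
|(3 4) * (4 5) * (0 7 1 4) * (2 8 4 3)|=|(0 7 1 3 5)(2 8 4)|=15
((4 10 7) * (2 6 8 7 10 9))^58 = (10)(2 4 8)(6 9 7)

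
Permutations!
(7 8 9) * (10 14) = [0, 1, 2, 3, 4, 5, 6, 8, 9, 7, 14, 11, 12, 13, 10] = (7 8 9)(10 14)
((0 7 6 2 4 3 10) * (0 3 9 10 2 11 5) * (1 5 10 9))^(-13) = (0 4 10 7 1 3 6 5 2 11)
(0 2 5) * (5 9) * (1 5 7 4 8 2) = (0 1 5)(2 9 7 4 8) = [1, 5, 9, 3, 8, 0, 6, 4, 2, 7]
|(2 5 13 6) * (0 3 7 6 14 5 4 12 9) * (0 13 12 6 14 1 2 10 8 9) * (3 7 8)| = 45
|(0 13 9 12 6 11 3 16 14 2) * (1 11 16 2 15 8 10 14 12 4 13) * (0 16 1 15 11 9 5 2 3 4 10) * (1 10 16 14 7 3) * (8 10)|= 66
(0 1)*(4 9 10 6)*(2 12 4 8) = (0 1)(2 12 4 9 10 6 8) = [1, 0, 12, 3, 9, 5, 8, 7, 2, 10, 6, 11, 4]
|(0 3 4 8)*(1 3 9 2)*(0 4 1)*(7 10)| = 6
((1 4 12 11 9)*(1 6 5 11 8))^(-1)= (1 8 12 4)(5 6 9 11)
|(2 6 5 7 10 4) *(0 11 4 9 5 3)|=12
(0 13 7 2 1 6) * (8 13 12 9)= (0 12 9 8 13 7 2 1 6)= [12, 6, 1, 3, 4, 5, 0, 2, 13, 8, 10, 11, 9, 7]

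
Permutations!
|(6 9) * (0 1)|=2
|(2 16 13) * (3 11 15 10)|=12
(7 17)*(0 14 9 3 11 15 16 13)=(0 14 9 3 11 15 16 13)(7 17)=[14, 1, 2, 11, 4, 5, 6, 17, 8, 3, 10, 15, 12, 0, 9, 16, 13, 7]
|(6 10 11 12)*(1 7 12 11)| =5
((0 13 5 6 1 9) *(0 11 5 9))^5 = (0 6 11 13 1 5 9)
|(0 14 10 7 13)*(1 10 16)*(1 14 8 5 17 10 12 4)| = 42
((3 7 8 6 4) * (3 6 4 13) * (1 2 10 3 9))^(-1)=(1 9 13 6 4 8 7 3 10 2)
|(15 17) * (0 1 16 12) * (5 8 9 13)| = 4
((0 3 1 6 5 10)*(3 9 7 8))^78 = (0 6 8)(1 7 10)(3 9 5)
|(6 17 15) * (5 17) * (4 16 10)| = |(4 16 10)(5 17 15 6)| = 12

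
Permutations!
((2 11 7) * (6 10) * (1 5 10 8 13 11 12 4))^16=(1 13 4 8 12 6 2 10 7 5 11)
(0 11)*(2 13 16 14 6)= (0 11)(2 13 16 14 6)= [11, 1, 13, 3, 4, 5, 2, 7, 8, 9, 10, 0, 12, 16, 6, 15, 14]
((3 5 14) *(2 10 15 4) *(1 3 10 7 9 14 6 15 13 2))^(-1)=((1 3 5 6 15 4)(2 7 9 14 10 13))^(-1)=(1 4 15 6 5 3)(2 13 10 14 9 7)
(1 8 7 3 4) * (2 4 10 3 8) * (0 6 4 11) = [6, 2, 11, 10, 1, 5, 4, 8, 7, 9, 3, 0] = (0 6 4 1 2 11)(3 10)(7 8)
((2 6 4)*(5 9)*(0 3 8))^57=(5 9)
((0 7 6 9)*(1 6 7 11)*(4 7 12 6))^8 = (12)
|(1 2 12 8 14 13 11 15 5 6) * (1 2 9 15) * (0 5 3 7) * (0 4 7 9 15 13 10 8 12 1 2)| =42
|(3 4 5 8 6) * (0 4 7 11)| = |(0 4 5 8 6 3 7 11)| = 8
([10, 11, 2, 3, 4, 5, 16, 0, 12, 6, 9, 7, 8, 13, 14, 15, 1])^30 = [11, 6, 2, 3, 4, 5, 10, 1, 8, 0, 7, 16, 12, 13, 14, 15, 9]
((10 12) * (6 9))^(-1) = (6 9)(10 12)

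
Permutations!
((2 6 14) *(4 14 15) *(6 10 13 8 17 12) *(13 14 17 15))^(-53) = (2 10 14)(4 6 15 12 8 17 13)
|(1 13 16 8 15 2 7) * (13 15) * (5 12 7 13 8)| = |(1 15 2 13 16 5 12 7)| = 8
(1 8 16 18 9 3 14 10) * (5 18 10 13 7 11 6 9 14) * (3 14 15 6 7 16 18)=[0, 8, 2, 5, 4, 3, 9, 11, 18, 14, 1, 7, 12, 16, 13, 6, 10, 17, 15]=(1 8 18 15 6 9 14 13 16 10)(3 5)(7 11)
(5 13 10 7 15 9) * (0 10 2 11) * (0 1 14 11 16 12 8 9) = (0 10 7 15)(1 14 11)(2 16 12 8 9 5 13) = [10, 14, 16, 3, 4, 13, 6, 15, 9, 5, 7, 1, 8, 2, 11, 0, 12]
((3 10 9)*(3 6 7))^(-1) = (3 7 6 9 10)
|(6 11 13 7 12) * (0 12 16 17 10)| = 9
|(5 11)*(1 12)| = 2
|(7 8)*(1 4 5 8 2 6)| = 7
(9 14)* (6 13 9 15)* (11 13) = [0, 1, 2, 3, 4, 5, 11, 7, 8, 14, 10, 13, 12, 9, 15, 6] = (6 11 13 9 14 15)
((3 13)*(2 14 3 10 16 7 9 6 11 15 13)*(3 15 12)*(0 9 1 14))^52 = (0 11 2 6 3 9 12)(1 13 7 15 16 14 10)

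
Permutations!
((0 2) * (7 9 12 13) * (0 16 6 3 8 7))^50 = (16)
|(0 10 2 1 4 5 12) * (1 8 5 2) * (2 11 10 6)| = 12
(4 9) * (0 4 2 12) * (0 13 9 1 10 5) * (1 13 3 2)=(0 4 13 9 1 10 5)(2 12 3)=[4, 10, 12, 2, 13, 0, 6, 7, 8, 1, 5, 11, 3, 9]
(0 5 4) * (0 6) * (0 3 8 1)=(0 5 4 6 3 8 1)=[5, 0, 2, 8, 6, 4, 3, 7, 1]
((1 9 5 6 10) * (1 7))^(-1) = (1 7 10 6 5 9)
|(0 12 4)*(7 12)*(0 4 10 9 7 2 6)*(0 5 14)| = |(0 2 6 5 14)(7 12 10 9)| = 20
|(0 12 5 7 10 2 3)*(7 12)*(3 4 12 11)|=9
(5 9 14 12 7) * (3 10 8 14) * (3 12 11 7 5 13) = (3 10 8 14 11 7 13)(5 9 12) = [0, 1, 2, 10, 4, 9, 6, 13, 14, 12, 8, 7, 5, 3, 11]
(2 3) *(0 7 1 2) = (0 7 1 2 3) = [7, 2, 3, 0, 4, 5, 6, 1]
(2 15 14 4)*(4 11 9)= (2 15 14 11 9 4)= [0, 1, 15, 3, 2, 5, 6, 7, 8, 4, 10, 9, 12, 13, 11, 14]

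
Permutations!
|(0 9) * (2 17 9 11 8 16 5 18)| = |(0 11 8 16 5 18 2 17 9)| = 9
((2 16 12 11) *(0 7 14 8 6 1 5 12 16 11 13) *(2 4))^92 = (16)(0 14 6 5 13 7 8 1 12)(2 4 11)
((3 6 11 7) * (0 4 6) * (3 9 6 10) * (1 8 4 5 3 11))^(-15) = (1 8 4 10 11 7 9 6)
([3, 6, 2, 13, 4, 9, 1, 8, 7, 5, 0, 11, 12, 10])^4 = [0, 1, 2, 3, 4, 5, 6, 7, 8, 9, 10, 11, 12, 13]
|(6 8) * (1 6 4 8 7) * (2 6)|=4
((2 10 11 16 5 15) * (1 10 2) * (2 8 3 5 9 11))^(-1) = ((1 10 2 8 3 5 15)(9 11 16))^(-1) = (1 15 5 3 8 2 10)(9 16 11)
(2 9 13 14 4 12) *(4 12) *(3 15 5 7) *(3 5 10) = (2 9 13 14 12)(3 15 10)(5 7) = [0, 1, 9, 15, 4, 7, 6, 5, 8, 13, 3, 11, 2, 14, 12, 10]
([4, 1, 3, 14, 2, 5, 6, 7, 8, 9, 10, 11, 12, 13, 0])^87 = (0 2 14 4 3)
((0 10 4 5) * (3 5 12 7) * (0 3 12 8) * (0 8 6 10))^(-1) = ((3 5)(4 6 10)(7 12))^(-1) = (3 5)(4 10 6)(7 12)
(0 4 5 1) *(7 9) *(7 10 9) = (0 4 5 1)(9 10) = [4, 0, 2, 3, 5, 1, 6, 7, 8, 10, 9]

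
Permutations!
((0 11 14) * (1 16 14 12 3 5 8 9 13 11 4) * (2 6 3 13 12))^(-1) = (0 14 16 1 4)(2 11 13 12 9 8 5 3 6)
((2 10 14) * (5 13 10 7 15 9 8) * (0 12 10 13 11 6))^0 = (15)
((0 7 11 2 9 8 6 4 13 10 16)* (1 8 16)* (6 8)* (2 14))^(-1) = (0 16 9 2 14 11 7)(1 10 13 4 6)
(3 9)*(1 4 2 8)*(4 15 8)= (1 15 8)(2 4)(3 9)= [0, 15, 4, 9, 2, 5, 6, 7, 1, 3, 10, 11, 12, 13, 14, 8]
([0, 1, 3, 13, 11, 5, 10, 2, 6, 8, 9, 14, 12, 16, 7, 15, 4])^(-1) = (2 7 14 11 4 16 13 3)(6 8 9 10)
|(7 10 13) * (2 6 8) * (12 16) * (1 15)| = 6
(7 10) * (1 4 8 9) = [0, 4, 2, 3, 8, 5, 6, 10, 9, 1, 7] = (1 4 8 9)(7 10)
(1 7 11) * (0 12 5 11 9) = [12, 7, 2, 3, 4, 11, 6, 9, 8, 0, 10, 1, 5] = (0 12 5 11 1 7 9)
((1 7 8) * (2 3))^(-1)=(1 8 7)(2 3)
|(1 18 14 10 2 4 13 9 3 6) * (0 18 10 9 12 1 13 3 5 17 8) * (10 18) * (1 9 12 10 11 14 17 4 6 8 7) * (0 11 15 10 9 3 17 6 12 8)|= |(0 15 10 2 12 3)(1 18 6 13 9 5 4 17 7)(8 11 14)|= 18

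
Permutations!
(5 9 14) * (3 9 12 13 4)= (3 9 14 5 12 13 4)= [0, 1, 2, 9, 3, 12, 6, 7, 8, 14, 10, 11, 13, 4, 5]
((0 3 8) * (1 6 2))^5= (0 8 3)(1 2 6)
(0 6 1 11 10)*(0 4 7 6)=(1 11 10 4 7 6)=[0, 11, 2, 3, 7, 5, 1, 6, 8, 9, 4, 10]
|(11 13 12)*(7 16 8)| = |(7 16 8)(11 13 12)| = 3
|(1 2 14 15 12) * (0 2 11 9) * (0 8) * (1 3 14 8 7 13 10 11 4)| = 60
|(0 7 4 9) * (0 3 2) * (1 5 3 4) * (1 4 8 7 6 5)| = 20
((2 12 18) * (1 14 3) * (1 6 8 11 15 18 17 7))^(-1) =((1 14 3 6 8 11 15 18 2 12 17 7))^(-1) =(1 7 17 12 2 18 15 11 8 6 3 14)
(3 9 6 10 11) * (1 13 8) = (1 13 8)(3 9 6 10 11) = [0, 13, 2, 9, 4, 5, 10, 7, 1, 6, 11, 3, 12, 8]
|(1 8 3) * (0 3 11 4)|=|(0 3 1 8 11 4)|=6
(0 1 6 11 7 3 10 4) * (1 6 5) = (0 6 11 7 3 10 4)(1 5) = [6, 5, 2, 10, 0, 1, 11, 3, 8, 9, 4, 7]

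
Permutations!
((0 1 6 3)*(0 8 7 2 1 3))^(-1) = (0 6 1 2 7 8 3)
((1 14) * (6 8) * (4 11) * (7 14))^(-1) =((1 7 14)(4 11)(6 8))^(-1) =(1 14 7)(4 11)(6 8)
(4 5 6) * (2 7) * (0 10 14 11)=(0 10 14 11)(2 7)(4 5 6)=[10, 1, 7, 3, 5, 6, 4, 2, 8, 9, 14, 0, 12, 13, 11]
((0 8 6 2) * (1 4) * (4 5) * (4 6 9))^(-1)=((0 8 9 4 1 5 6 2))^(-1)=(0 2 6 5 1 4 9 8)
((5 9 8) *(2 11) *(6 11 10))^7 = (2 11 6 10)(5 9 8) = ((2 10 6 11)(5 9 8))^7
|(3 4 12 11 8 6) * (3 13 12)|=|(3 4)(6 13 12 11 8)|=10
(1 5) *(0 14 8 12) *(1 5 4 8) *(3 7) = (0 14 1 4 8 12)(3 7) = [14, 4, 2, 7, 8, 5, 6, 3, 12, 9, 10, 11, 0, 13, 1]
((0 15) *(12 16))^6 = ((0 15)(12 16))^6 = (16)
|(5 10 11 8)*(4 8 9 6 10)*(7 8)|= |(4 7 8 5)(6 10 11 9)|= 4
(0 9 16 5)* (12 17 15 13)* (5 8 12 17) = (0 9 16 8 12 5)(13 17 15) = [9, 1, 2, 3, 4, 0, 6, 7, 12, 16, 10, 11, 5, 17, 14, 13, 8, 15]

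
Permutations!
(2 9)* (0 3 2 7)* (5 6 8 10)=(0 3 2 9 7)(5 6 8 10)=[3, 1, 9, 2, 4, 6, 8, 0, 10, 7, 5]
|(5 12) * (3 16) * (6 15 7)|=|(3 16)(5 12)(6 15 7)|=6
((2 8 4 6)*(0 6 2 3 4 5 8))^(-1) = (0 2 4 3 6)(5 8)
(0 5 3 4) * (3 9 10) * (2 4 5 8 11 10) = (0 8 11 10 3 5 9 2 4) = [8, 1, 4, 5, 0, 9, 6, 7, 11, 2, 3, 10]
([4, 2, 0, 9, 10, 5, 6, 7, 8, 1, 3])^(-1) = [2, 9, 1, 10, 0, 5, 6, 7, 8, 3, 4]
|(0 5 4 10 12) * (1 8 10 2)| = |(0 5 4 2 1 8 10 12)| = 8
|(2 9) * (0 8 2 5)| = 5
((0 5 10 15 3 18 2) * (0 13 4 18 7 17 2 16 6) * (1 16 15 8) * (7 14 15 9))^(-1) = ((0 5 10 8 1 16 6)(2 13 4 18 9 7 17)(3 14 15))^(-1) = (0 6 16 1 8 10 5)(2 17 7 9 18 4 13)(3 15 14)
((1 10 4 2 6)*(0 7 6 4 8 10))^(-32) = (10)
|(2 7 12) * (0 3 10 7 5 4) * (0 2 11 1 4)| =|(0 3 10 7 12 11 1 4 2 5)| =10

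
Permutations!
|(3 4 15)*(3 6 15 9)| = 6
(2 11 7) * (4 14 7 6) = (2 11 6 4 14 7) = [0, 1, 11, 3, 14, 5, 4, 2, 8, 9, 10, 6, 12, 13, 7]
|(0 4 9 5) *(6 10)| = 4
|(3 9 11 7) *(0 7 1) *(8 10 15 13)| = 12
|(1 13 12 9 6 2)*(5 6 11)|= |(1 13 12 9 11 5 6 2)|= 8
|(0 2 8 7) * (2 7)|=2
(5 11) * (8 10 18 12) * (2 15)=[0, 1, 15, 3, 4, 11, 6, 7, 10, 9, 18, 5, 8, 13, 14, 2, 16, 17, 12]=(2 15)(5 11)(8 10 18 12)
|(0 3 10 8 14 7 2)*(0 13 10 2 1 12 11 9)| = |(0 3 2 13 10 8 14 7 1 12 11 9)| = 12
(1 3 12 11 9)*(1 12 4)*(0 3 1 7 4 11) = (0 3 11 9 12)(4 7) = [3, 1, 2, 11, 7, 5, 6, 4, 8, 12, 10, 9, 0]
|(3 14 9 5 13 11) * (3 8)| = |(3 14 9 5 13 11 8)| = 7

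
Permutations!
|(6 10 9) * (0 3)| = |(0 3)(6 10 9)| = 6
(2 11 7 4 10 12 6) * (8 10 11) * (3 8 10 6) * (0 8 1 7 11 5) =(0 8 6 2 10 12 3 1 7 4 5) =[8, 7, 10, 1, 5, 0, 2, 4, 6, 9, 12, 11, 3]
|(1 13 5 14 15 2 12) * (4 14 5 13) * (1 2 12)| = |(1 4 14 15 12 2)| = 6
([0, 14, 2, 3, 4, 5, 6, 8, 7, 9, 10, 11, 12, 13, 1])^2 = [0, 1, 2, 3, 4, 5, 6, 7, 8, 9, 10, 11, 12, 13, 14]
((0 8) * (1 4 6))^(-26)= ((0 8)(1 4 6))^(-26)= (8)(1 4 6)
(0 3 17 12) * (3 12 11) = (0 12)(3 17 11) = [12, 1, 2, 17, 4, 5, 6, 7, 8, 9, 10, 3, 0, 13, 14, 15, 16, 11]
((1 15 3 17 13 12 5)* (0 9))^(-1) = (0 9)(1 5 12 13 17 3 15)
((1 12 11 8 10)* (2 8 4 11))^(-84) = ((1 12 2 8 10)(4 11))^(-84) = (1 12 2 8 10)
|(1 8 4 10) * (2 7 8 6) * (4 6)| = |(1 4 10)(2 7 8 6)| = 12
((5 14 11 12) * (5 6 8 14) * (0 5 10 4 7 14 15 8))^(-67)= ((0 5 10 4 7 14 11 12 6)(8 15))^(-67)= (0 14 5 11 10 12 4 6 7)(8 15)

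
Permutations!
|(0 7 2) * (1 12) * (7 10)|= |(0 10 7 2)(1 12)|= 4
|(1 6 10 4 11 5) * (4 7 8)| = 8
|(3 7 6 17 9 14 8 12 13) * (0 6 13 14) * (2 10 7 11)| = |(0 6 17 9)(2 10 7 13 3 11)(8 12 14)| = 12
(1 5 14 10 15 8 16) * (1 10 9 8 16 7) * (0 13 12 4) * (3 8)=(0 13 12 4)(1 5 14 9 3 8 7)(10 15 16)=[13, 5, 2, 8, 0, 14, 6, 1, 7, 3, 15, 11, 4, 12, 9, 16, 10]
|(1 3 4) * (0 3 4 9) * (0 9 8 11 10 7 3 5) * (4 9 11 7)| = 30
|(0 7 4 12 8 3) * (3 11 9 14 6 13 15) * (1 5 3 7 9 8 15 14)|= |(0 9 1 5 3)(4 12 15 7)(6 13 14)(8 11)|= 60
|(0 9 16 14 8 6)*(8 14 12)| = |(0 9 16 12 8 6)| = 6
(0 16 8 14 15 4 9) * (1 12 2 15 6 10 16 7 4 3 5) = (0 7 4 9)(1 12 2 15 3 5)(6 10 16 8 14) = [7, 12, 15, 5, 9, 1, 10, 4, 14, 0, 16, 11, 2, 13, 6, 3, 8]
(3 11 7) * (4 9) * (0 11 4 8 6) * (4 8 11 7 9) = (0 7 3 8 6)(9 11) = [7, 1, 2, 8, 4, 5, 0, 3, 6, 11, 10, 9]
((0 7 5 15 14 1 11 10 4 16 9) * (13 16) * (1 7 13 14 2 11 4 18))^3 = (0 9 16 13)(1 7 2 18 14 15 10 4 5 11)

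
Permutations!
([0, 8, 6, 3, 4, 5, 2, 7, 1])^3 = [0, 8, 6, 3, 4, 5, 2, 7, 1]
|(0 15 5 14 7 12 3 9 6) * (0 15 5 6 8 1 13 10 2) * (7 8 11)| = |(0 5 14 8 1 13 10 2)(3 9 11 7 12)(6 15)| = 40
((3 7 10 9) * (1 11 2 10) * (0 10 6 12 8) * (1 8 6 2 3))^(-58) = ((0 10 9 1 11 3 7 8)(6 12))^(-58) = (12)(0 7 11 9)(1 10 8 3)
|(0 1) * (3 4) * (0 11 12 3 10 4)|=|(0 1 11 12 3)(4 10)|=10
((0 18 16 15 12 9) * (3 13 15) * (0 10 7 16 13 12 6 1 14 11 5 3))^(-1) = (0 16 7 10 9 12 3 5 11 14 1 6 15 13 18)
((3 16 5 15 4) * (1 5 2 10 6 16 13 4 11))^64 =((1 5 15 11)(2 10 6 16)(3 13 4))^64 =(16)(3 13 4)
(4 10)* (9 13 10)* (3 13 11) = (3 13 10 4 9 11) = [0, 1, 2, 13, 9, 5, 6, 7, 8, 11, 4, 3, 12, 10]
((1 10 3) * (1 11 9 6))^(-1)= ((1 10 3 11 9 6))^(-1)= (1 6 9 11 3 10)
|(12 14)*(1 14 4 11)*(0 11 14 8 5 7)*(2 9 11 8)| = 12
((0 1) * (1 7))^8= ((0 7 1))^8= (0 1 7)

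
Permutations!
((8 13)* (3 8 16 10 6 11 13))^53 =(3 8)(6 16 11 10 13)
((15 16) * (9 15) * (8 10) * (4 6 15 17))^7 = ((4 6 15 16 9 17)(8 10))^7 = (4 6 15 16 9 17)(8 10)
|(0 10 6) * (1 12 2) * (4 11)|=6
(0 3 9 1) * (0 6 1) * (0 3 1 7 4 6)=(0 1)(3 9)(4 6 7)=[1, 0, 2, 9, 6, 5, 7, 4, 8, 3]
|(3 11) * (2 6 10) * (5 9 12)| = |(2 6 10)(3 11)(5 9 12)| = 6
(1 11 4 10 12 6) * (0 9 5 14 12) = (0 9 5 14 12 6 1 11 4 10) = [9, 11, 2, 3, 10, 14, 1, 7, 8, 5, 0, 4, 6, 13, 12]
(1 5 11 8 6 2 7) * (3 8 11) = (11)(1 5 3 8 6 2 7) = [0, 5, 7, 8, 4, 3, 2, 1, 6, 9, 10, 11]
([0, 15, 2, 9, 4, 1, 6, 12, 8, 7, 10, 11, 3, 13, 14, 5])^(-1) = (1 5 15)(3 12 7 9)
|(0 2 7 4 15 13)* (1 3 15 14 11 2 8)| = 30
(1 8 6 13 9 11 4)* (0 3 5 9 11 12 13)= [3, 8, 2, 5, 1, 9, 0, 7, 6, 12, 10, 4, 13, 11]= (0 3 5 9 12 13 11 4 1 8 6)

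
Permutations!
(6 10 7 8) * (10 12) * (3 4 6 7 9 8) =[0, 1, 2, 4, 6, 5, 12, 3, 7, 8, 9, 11, 10] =(3 4 6 12 10 9 8 7)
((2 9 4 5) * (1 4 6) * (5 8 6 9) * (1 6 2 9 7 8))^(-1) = (1 4)(2 8 7 9 5)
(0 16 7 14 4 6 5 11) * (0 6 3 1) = (0 16 7 14 4 3 1)(5 11 6) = [16, 0, 2, 1, 3, 11, 5, 14, 8, 9, 10, 6, 12, 13, 4, 15, 7]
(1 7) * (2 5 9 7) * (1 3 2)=(2 5 9 7 3)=[0, 1, 5, 2, 4, 9, 6, 3, 8, 7]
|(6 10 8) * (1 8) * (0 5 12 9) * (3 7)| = |(0 5 12 9)(1 8 6 10)(3 7)| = 4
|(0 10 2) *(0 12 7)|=|(0 10 2 12 7)|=5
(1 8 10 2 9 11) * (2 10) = (1 8 2 9 11) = [0, 8, 9, 3, 4, 5, 6, 7, 2, 11, 10, 1]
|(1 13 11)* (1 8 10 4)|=6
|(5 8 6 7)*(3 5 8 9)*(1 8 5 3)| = |(1 8 6 7 5 9)| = 6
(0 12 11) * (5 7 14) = [12, 1, 2, 3, 4, 7, 6, 14, 8, 9, 10, 0, 11, 13, 5] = (0 12 11)(5 7 14)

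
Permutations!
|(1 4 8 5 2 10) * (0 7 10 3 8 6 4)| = |(0 7 10 1)(2 3 8 5)(4 6)| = 4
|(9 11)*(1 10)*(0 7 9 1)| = |(0 7 9 11 1 10)| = 6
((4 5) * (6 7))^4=(7)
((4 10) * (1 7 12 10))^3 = (1 10 7 4 12)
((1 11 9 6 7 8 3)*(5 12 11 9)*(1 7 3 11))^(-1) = ((1 9 6 3 7 8 11 5 12))^(-1) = (1 12 5 11 8 7 3 6 9)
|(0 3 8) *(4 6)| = |(0 3 8)(4 6)| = 6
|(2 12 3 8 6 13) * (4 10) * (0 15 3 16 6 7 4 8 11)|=20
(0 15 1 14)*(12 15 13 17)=(0 13 17 12 15 1 14)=[13, 14, 2, 3, 4, 5, 6, 7, 8, 9, 10, 11, 15, 17, 0, 1, 16, 12]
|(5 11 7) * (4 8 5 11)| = 6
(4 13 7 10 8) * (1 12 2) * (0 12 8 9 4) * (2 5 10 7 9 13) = [12, 8, 1, 3, 2, 10, 6, 7, 0, 4, 13, 11, 5, 9] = (0 12 5 10 13 9 4 2 1 8)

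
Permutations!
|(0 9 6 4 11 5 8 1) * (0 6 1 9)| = 7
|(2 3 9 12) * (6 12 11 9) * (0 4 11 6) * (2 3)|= 7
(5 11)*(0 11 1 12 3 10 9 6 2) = (0 11 5 1 12 3 10 9 6 2) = [11, 12, 0, 10, 4, 1, 2, 7, 8, 6, 9, 5, 3]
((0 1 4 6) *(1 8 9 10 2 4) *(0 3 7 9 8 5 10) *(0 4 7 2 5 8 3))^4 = (10)(0 7)(2 6)(3 4)(8 9)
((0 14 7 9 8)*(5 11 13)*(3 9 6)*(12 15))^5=(0 9 6 14 8 3 7)(5 13 11)(12 15)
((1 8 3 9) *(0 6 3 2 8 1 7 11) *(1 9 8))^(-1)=((0 6 3 8 2 1 9 7 11))^(-1)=(0 11 7 9 1 2 8 3 6)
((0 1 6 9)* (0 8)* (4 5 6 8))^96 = (9)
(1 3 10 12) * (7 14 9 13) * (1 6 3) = [0, 1, 2, 10, 4, 5, 3, 14, 8, 13, 12, 11, 6, 7, 9] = (3 10 12 6)(7 14 9 13)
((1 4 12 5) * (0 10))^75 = (0 10)(1 5 12 4)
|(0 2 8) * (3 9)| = |(0 2 8)(3 9)| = 6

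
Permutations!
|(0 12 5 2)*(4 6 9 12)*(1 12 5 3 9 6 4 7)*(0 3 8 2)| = 9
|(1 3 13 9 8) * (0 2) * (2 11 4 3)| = |(0 11 4 3 13 9 8 1 2)| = 9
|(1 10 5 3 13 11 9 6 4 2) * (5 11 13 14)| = 21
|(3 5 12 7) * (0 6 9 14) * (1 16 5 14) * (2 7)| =|(0 6 9 1 16 5 12 2 7 3 14)| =11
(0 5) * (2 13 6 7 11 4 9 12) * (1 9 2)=(0 5)(1 9 12)(2 13 6 7 11 4)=[5, 9, 13, 3, 2, 0, 7, 11, 8, 12, 10, 4, 1, 6]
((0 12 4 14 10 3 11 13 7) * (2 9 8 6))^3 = (0 14 11)(2 6 8 9)(3 7 4)(10 13 12)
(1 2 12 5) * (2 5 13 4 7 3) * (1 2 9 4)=[0, 5, 12, 9, 7, 2, 6, 3, 8, 4, 10, 11, 13, 1]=(1 5 2 12 13)(3 9 4 7)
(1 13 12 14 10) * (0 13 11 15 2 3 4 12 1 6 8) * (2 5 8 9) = (0 13 1 11 15 5 8)(2 3 4 12 14 10 6 9) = [13, 11, 3, 4, 12, 8, 9, 7, 0, 2, 6, 15, 14, 1, 10, 5]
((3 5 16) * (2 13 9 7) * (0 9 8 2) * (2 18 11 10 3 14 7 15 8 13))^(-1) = ((0 9 15 8 18 11 10 3 5 16 14 7))^(-1) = (0 7 14 16 5 3 10 11 18 8 15 9)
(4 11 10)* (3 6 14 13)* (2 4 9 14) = [0, 1, 4, 6, 11, 5, 2, 7, 8, 14, 9, 10, 12, 3, 13] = (2 4 11 10 9 14 13 3 6)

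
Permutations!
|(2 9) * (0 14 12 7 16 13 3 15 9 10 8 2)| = |(0 14 12 7 16 13 3 15 9)(2 10 8)| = 9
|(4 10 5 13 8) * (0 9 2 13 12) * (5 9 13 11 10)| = |(0 13 8 4 5 12)(2 11 10 9)| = 12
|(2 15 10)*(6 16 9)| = |(2 15 10)(6 16 9)| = 3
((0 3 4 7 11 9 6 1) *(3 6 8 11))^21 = (11)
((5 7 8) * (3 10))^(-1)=(3 10)(5 8 7)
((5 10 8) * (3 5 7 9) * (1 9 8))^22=((1 9 3 5 10)(7 8))^22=(1 3 10 9 5)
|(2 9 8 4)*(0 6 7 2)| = 7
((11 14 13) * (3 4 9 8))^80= (11 13 14)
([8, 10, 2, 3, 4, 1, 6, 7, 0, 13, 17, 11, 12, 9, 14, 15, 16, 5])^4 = (17)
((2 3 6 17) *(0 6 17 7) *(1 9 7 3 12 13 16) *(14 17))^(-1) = ((0 6 3 14 17 2 12 13 16 1 9 7))^(-1) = (0 7 9 1 16 13 12 2 17 14 3 6)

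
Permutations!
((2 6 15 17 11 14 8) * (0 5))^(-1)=(0 5)(2 8 14 11 17 15 6)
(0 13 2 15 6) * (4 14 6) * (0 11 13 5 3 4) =(0 5 3 4 14 6 11 13 2 15) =[5, 1, 15, 4, 14, 3, 11, 7, 8, 9, 10, 13, 12, 2, 6, 0]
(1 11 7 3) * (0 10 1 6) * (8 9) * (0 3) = (0 10 1 11 7)(3 6)(8 9) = [10, 11, 2, 6, 4, 5, 3, 0, 9, 8, 1, 7]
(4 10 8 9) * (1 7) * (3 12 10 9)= (1 7)(3 12 10 8)(4 9)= [0, 7, 2, 12, 9, 5, 6, 1, 3, 4, 8, 11, 10]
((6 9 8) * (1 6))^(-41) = ((1 6 9 8))^(-41) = (1 8 9 6)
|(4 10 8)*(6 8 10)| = |(10)(4 6 8)| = 3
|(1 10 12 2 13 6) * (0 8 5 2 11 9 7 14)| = |(0 8 5 2 13 6 1 10 12 11 9 7 14)| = 13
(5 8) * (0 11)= (0 11)(5 8)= [11, 1, 2, 3, 4, 8, 6, 7, 5, 9, 10, 0]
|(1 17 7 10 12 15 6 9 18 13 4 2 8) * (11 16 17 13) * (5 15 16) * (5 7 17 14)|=55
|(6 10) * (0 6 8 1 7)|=6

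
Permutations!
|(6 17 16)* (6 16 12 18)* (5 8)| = 4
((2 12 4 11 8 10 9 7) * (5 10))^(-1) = ((2 12 4 11 8 5 10 9 7))^(-1) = (2 7 9 10 5 8 11 4 12)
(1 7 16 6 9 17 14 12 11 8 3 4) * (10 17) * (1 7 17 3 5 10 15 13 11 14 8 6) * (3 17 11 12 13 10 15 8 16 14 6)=(1 11 3 4 7 14 13 12 6 9 8 5 15 10 17 16)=[0, 11, 2, 4, 7, 15, 9, 14, 5, 8, 17, 3, 6, 12, 13, 10, 1, 16]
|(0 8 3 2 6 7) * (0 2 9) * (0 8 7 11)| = 15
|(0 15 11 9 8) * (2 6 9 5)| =|(0 15 11 5 2 6 9 8)| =8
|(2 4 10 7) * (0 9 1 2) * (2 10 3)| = 15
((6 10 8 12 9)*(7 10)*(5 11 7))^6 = (5 9 8 7)(6 12 10 11)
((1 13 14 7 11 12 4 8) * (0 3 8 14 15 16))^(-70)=((0 3 8 1 13 15 16)(4 14 7 11 12))^(-70)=(16)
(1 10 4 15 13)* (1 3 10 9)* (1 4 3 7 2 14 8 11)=(1 9 4 15 13 7 2 14 8 11)(3 10)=[0, 9, 14, 10, 15, 5, 6, 2, 11, 4, 3, 1, 12, 7, 8, 13]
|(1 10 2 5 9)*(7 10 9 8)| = |(1 9)(2 5 8 7 10)| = 10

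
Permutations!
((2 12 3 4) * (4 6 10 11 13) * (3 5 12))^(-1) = ((2 3 6 10 11 13 4)(5 12))^(-1) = (2 4 13 11 10 6 3)(5 12)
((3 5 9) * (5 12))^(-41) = ((3 12 5 9))^(-41) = (3 9 5 12)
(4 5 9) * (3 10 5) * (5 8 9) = (3 10 8 9 4) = [0, 1, 2, 10, 3, 5, 6, 7, 9, 4, 8]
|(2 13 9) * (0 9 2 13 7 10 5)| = 7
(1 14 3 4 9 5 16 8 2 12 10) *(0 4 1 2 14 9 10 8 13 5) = [4, 9, 12, 1, 10, 16, 6, 7, 14, 0, 2, 11, 8, 5, 3, 15, 13] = (0 4 10 2 12 8 14 3 1 9)(5 16 13)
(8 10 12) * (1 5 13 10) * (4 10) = [0, 5, 2, 3, 10, 13, 6, 7, 1, 9, 12, 11, 8, 4] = (1 5 13 4 10 12 8)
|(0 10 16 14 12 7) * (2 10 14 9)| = 4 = |(0 14 12 7)(2 10 16 9)|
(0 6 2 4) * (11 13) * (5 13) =(0 6 2 4)(5 13 11) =[6, 1, 4, 3, 0, 13, 2, 7, 8, 9, 10, 5, 12, 11]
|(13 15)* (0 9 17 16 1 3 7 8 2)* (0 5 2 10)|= |(0 9 17 16 1 3 7 8 10)(2 5)(13 15)|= 18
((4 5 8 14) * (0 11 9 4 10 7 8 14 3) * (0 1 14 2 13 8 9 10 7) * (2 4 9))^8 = ((0 11 10)(1 14 7 2 13 8 3)(4 5))^8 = (0 10 11)(1 14 7 2 13 8 3)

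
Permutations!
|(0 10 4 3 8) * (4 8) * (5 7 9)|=6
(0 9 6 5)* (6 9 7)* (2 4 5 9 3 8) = (0 7 6 9 3 8 2 4 5) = [7, 1, 4, 8, 5, 0, 9, 6, 2, 3]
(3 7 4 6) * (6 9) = (3 7 4 9 6) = [0, 1, 2, 7, 9, 5, 3, 4, 8, 6]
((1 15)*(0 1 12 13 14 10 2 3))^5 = (0 14 1 10 15 2 12 3 13)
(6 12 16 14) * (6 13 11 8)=[0, 1, 2, 3, 4, 5, 12, 7, 6, 9, 10, 8, 16, 11, 13, 15, 14]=(6 12 16 14 13 11 8)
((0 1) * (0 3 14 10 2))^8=((0 1 3 14 10 2))^8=(0 3 10)(1 14 2)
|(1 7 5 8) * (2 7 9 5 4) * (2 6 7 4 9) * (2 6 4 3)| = |(1 6 7 9 5 8)(2 3)| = 6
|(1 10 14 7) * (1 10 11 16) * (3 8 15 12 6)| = 15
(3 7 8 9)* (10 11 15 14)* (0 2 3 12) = (0 2 3 7 8 9 12)(10 11 15 14) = [2, 1, 3, 7, 4, 5, 6, 8, 9, 12, 11, 15, 0, 13, 10, 14]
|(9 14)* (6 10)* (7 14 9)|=2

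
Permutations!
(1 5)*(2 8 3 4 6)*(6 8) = (1 5)(2 6)(3 4 8) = [0, 5, 6, 4, 8, 1, 2, 7, 3]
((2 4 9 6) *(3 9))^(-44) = ((2 4 3 9 6))^(-44) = (2 4 3 9 6)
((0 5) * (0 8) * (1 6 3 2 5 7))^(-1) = (0 8 5 2 3 6 1 7)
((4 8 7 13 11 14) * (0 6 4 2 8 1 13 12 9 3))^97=((0 6 4 1 13 11 14 2 8 7 12 9 3))^97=(0 14 3 11 9 13 12 1 7 4 8 6 2)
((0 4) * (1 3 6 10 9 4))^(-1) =((0 1 3 6 10 9 4))^(-1) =(0 4 9 10 6 3 1)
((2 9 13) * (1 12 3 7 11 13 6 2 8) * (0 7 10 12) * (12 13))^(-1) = ((0 7 11 12 3 10 13 8 1)(2 9 6))^(-1) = (0 1 8 13 10 3 12 11 7)(2 6 9)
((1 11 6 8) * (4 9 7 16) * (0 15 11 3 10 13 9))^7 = (0 10 15 13 11 9 6 7 8 16 1 4 3) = ((0 15 11 6 8 1 3 10 13 9 7 16 4))^7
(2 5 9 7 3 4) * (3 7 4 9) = (2 5 3 9 4) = [0, 1, 5, 9, 2, 3, 6, 7, 8, 4]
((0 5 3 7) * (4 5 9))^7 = ((0 9 4 5 3 7))^7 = (0 9 4 5 3 7)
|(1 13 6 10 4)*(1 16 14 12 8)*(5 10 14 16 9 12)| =|(16)(1 13 6 14 5 10 4 9 12 8)| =10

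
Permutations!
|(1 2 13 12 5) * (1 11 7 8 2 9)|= 14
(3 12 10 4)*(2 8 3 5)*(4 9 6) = (2 8 3 12 10 9 6 4 5) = [0, 1, 8, 12, 5, 2, 4, 7, 3, 6, 9, 11, 10]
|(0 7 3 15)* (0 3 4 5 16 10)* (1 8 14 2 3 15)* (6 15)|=|(0 7 4 5 16 10)(1 8 14 2 3)(6 15)|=30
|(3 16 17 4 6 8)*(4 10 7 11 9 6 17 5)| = 11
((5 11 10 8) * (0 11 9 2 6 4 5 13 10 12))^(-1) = (0 12 11)(2 9 5 4 6)(8 10 13)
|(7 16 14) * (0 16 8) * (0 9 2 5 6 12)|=|(0 16 14 7 8 9 2 5 6 12)|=10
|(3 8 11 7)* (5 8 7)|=6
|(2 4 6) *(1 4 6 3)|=6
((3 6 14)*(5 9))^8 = ((3 6 14)(5 9))^8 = (3 14 6)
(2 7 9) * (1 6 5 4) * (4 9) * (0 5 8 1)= (0 5 9 2 7 4)(1 6 8)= [5, 6, 7, 3, 0, 9, 8, 4, 1, 2]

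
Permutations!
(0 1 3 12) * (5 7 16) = (0 1 3 12)(5 7 16) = [1, 3, 2, 12, 4, 7, 6, 16, 8, 9, 10, 11, 0, 13, 14, 15, 5]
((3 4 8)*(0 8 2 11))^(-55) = (0 11 2 4 3 8)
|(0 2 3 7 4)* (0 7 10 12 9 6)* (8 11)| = 14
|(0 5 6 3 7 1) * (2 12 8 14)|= 12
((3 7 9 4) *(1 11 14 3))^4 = (1 7 11 9 14 4 3)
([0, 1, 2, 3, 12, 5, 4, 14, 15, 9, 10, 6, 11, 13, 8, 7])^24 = (15)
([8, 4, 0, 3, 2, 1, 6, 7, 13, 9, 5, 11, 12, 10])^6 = (0 4 5 13)(1 10 8 2)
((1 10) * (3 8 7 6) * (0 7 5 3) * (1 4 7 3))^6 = (0 4 5)(1 3 7)(6 10 8)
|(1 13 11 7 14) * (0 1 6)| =|(0 1 13 11 7 14 6)| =7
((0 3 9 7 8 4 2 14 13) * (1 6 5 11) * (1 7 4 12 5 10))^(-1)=(0 13 14 2 4 9 3)(1 10 6)(5 12 8 7 11)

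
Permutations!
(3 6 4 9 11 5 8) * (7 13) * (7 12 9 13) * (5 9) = (3 6 4 13 12 5 8)(9 11) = [0, 1, 2, 6, 13, 8, 4, 7, 3, 11, 10, 9, 5, 12]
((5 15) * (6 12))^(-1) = (5 15)(6 12)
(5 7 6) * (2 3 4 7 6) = (2 3 4 7)(5 6) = [0, 1, 3, 4, 7, 6, 5, 2]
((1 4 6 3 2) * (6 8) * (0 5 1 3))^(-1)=(0 6 8 4 1 5)(2 3)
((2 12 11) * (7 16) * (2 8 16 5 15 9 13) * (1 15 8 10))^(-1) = ((1 15 9 13 2 12 11 10)(5 8 16 7))^(-1) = (1 10 11 12 2 13 9 15)(5 7 16 8)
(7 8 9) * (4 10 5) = (4 10 5)(7 8 9) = [0, 1, 2, 3, 10, 4, 6, 8, 9, 7, 5]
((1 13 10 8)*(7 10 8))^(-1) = (1 8 13)(7 10)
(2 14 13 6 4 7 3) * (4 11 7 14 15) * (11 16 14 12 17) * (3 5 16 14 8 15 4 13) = (2 4 12 17 11 7 5 16 8 15 13 6 14 3) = [0, 1, 4, 2, 12, 16, 14, 5, 15, 9, 10, 7, 17, 6, 3, 13, 8, 11]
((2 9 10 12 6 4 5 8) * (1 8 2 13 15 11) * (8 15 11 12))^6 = ((1 15 12 6 4 5 2 9 10 8 13 11))^6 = (1 2)(4 13)(5 11)(6 8)(9 15)(10 12)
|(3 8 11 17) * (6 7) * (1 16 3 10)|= |(1 16 3 8 11 17 10)(6 7)|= 14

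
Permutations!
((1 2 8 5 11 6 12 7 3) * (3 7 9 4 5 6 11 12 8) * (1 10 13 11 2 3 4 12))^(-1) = ((1 3 10 13 11 2 4 5)(6 8)(9 12))^(-1) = (1 5 4 2 11 13 10 3)(6 8)(9 12)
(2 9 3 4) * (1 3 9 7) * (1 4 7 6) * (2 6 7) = (9)(1 3 2 7 4 6) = [0, 3, 7, 2, 6, 5, 1, 4, 8, 9]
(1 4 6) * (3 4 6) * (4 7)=(1 6)(3 7 4)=[0, 6, 2, 7, 3, 5, 1, 4]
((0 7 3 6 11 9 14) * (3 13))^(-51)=((0 7 13 3 6 11 9 14))^(-51)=(0 11 13 14 6 7 9 3)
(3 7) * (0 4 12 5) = (0 4 12 5)(3 7) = [4, 1, 2, 7, 12, 0, 6, 3, 8, 9, 10, 11, 5]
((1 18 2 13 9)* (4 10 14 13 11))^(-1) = (1 9 13 14 10 4 11 2 18)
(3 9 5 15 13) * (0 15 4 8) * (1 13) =(0 15 1 13 3 9 5 4 8) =[15, 13, 2, 9, 8, 4, 6, 7, 0, 5, 10, 11, 12, 3, 14, 1]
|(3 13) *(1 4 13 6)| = |(1 4 13 3 6)| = 5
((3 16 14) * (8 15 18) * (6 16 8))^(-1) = (3 14 16 6 18 15 8)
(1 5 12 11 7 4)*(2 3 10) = [0, 5, 3, 10, 1, 12, 6, 4, 8, 9, 2, 7, 11] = (1 5 12 11 7 4)(2 3 10)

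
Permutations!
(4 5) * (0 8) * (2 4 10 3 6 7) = (0 8)(2 4 5 10 3 6 7) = [8, 1, 4, 6, 5, 10, 7, 2, 0, 9, 3]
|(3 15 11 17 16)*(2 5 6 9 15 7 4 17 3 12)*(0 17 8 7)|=|(0 17 16 12 2 5 6 9 15 11 3)(4 8 7)|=33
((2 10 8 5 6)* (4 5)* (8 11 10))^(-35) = ((2 8 4 5 6)(10 11))^(-35) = (10 11)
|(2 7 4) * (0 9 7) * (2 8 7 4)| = 6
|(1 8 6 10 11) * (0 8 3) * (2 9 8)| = 9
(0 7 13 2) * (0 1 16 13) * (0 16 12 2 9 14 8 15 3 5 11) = (0 7 16 13 9 14 8 15 3 5 11)(1 12 2) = [7, 12, 1, 5, 4, 11, 6, 16, 15, 14, 10, 0, 2, 9, 8, 3, 13]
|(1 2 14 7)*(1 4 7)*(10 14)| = |(1 2 10 14)(4 7)| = 4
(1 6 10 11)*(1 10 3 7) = (1 6 3 7)(10 11) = [0, 6, 2, 7, 4, 5, 3, 1, 8, 9, 11, 10]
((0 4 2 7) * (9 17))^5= (0 4 2 7)(9 17)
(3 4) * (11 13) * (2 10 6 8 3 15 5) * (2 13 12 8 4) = (2 10 6 4 15 5 13 11 12 8 3) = [0, 1, 10, 2, 15, 13, 4, 7, 3, 9, 6, 12, 8, 11, 14, 5]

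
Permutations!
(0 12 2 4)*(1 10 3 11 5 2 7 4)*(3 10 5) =[12, 5, 1, 11, 0, 2, 6, 4, 8, 9, 10, 3, 7] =(0 12 7 4)(1 5 2)(3 11)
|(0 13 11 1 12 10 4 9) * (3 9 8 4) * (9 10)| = 6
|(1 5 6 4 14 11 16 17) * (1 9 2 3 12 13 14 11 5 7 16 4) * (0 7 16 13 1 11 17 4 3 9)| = |(0 7 13 14 5 6 11 3 12 1 16 4 17)(2 9)| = 26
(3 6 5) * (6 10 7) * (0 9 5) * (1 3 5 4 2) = [9, 3, 1, 10, 2, 5, 0, 6, 8, 4, 7] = (0 9 4 2 1 3 10 7 6)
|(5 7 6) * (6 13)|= 4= |(5 7 13 6)|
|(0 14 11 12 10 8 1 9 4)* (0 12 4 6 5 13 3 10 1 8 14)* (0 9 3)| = 35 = |(0 9 6 5 13)(1 3 10 14 11 4 12)|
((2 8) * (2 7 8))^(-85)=(7 8)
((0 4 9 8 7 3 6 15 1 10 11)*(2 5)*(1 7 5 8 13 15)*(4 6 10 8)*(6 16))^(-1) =(0 11 10 3 7 15 13 9 4 2 5 8 1 6 16)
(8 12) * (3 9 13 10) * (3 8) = (3 9 13 10 8 12) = [0, 1, 2, 9, 4, 5, 6, 7, 12, 13, 8, 11, 3, 10]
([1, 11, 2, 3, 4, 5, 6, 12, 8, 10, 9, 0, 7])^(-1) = [11, 0, 2, 3, 4, 5, 6, 12, 8, 10, 9, 1, 7]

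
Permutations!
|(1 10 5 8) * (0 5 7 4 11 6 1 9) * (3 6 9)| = 11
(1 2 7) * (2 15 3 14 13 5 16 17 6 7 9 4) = [0, 15, 9, 14, 2, 16, 7, 1, 8, 4, 10, 11, 12, 5, 13, 3, 17, 6] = (1 15 3 14 13 5 16 17 6 7)(2 9 4)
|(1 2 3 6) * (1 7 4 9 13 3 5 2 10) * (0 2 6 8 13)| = 42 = |(0 2 5 6 7 4 9)(1 10)(3 8 13)|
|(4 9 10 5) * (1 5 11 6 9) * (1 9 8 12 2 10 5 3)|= |(1 3)(2 10 11 6 8 12)(4 9 5)|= 6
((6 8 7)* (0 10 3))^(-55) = (0 3 10)(6 7 8)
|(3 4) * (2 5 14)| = |(2 5 14)(3 4)| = 6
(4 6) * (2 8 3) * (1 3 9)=[0, 3, 8, 2, 6, 5, 4, 7, 9, 1]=(1 3 2 8 9)(4 6)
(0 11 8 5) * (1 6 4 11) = (0 1 6 4 11 8 5) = [1, 6, 2, 3, 11, 0, 4, 7, 5, 9, 10, 8]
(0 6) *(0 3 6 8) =(0 8)(3 6) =[8, 1, 2, 6, 4, 5, 3, 7, 0]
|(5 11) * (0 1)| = |(0 1)(5 11)| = 2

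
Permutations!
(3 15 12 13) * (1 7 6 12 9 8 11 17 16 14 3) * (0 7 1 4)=(0 7 6 12 13 4)(3 15 9 8 11 17 16 14)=[7, 1, 2, 15, 0, 5, 12, 6, 11, 8, 10, 17, 13, 4, 3, 9, 14, 16]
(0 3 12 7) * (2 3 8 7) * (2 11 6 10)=(0 8 7)(2 3 12 11 6 10)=[8, 1, 3, 12, 4, 5, 10, 0, 7, 9, 2, 6, 11]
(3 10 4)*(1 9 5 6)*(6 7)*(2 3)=(1 9 5 7 6)(2 3 10 4)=[0, 9, 3, 10, 2, 7, 1, 6, 8, 5, 4]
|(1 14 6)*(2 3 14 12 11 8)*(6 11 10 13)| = 5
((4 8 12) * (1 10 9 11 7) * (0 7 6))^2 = (0 1 9 6 7 10 11)(4 12 8)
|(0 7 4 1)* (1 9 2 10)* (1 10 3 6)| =|(10)(0 7 4 9 2 3 6 1)| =8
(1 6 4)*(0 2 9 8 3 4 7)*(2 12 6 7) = (0 12 6 2 9 8 3 4 1 7) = [12, 7, 9, 4, 1, 5, 2, 0, 3, 8, 10, 11, 6]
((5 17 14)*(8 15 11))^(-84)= (17)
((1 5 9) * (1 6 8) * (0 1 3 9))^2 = (0 5 1)(3 6)(8 9)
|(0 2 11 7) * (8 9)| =|(0 2 11 7)(8 9)| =4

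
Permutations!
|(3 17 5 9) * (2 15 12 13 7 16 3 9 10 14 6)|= |(2 15 12 13 7 16 3 17 5 10 14 6)|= 12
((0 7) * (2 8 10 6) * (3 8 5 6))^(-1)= (0 7)(2 6 5)(3 10 8)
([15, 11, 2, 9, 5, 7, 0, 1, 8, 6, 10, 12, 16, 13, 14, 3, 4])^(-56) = [6, 1, 2, 15, 4, 5, 9, 7, 8, 3, 10, 11, 12, 13, 14, 0, 16]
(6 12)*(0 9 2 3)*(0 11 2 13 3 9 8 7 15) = [8, 1, 9, 11, 4, 5, 12, 15, 7, 13, 10, 2, 6, 3, 14, 0] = (0 8 7 15)(2 9 13 3 11)(6 12)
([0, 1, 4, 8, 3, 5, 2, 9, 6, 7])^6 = (9)(2 4 3 8 6)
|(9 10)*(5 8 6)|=6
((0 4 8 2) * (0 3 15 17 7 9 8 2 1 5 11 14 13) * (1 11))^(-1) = (0 13 14 11 8 9 7 17 15 3 2 4)(1 5)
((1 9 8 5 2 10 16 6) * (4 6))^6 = ((1 9 8 5 2 10 16 4 6))^6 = (1 16 5)(2 9 4)(6 10 8)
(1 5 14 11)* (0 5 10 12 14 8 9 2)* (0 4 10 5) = [0, 5, 4, 3, 10, 8, 6, 7, 9, 2, 12, 1, 14, 13, 11] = (1 5 8 9 2 4 10 12 14 11)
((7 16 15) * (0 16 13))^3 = ((0 16 15 7 13))^3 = (0 7 16 13 15)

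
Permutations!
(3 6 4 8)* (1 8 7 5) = [0, 8, 2, 6, 7, 1, 4, 5, 3] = (1 8 3 6 4 7 5)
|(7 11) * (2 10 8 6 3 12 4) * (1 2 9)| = 18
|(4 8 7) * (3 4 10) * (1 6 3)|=7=|(1 6 3 4 8 7 10)|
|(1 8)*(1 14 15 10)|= 5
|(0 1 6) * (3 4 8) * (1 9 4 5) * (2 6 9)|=|(0 2 6)(1 9 4 8 3 5)|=6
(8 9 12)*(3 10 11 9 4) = [0, 1, 2, 10, 3, 5, 6, 7, 4, 12, 11, 9, 8] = (3 10 11 9 12 8 4)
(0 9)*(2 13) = [9, 1, 13, 3, 4, 5, 6, 7, 8, 0, 10, 11, 12, 2] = (0 9)(2 13)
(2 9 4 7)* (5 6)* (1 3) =(1 3)(2 9 4 7)(5 6) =[0, 3, 9, 1, 7, 6, 5, 2, 8, 4]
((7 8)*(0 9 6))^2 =((0 9 6)(7 8))^2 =(0 6 9)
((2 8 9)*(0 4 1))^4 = ((0 4 1)(2 8 9))^4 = (0 4 1)(2 8 9)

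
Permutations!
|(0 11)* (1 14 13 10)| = 4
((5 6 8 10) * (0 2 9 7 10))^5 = ((0 2 9 7 10 5 6 8))^5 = (0 5 9 8 10 2 6 7)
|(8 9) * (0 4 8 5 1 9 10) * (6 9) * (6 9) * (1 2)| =|(0 4 8 10)(1 9 5 2)| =4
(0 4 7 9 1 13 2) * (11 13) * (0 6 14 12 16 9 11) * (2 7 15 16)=(0 4 15 16 9 1)(2 6 14 12)(7 11 13)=[4, 0, 6, 3, 15, 5, 14, 11, 8, 1, 10, 13, 2, 7, 12, 16, 9]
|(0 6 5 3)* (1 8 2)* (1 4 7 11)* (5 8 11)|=8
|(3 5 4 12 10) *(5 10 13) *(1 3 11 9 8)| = |(1 3 10 11 9 8)(4 12 13 5)| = 12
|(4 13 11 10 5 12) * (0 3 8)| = 6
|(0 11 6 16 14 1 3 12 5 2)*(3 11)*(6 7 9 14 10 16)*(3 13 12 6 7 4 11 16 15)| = |(0 13 12 5 2)(1 16 10 15 3 6 7 9 14)(4 11)| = 90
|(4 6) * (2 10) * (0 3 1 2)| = |(0 3 1 2 10)(4 6)| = 10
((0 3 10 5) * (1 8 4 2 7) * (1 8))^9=(0 3 10 5)(2 7 8 4)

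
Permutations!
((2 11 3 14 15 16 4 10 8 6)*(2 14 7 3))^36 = (4 10 8 6 14 15 16) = ((2 11)(3 7)(4 10 8 6 14 15 16))^36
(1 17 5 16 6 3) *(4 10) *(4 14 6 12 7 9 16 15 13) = (1 17 5 15 13 4 10 14 6 3)(7 9 16 12) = [0, 17, 2, 1, 10, 15, 3, 9, 8, 16, 14, 11, 7, 4, 6, 13, 12, 5]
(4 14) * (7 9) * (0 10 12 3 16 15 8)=(0 10 12 3 16 15 8)(4 14)(7 9)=[10, 1, 2, 16, 14, 5, 6, 9, 0, 7, 12, 11, 3, 13, 4, 8, 15]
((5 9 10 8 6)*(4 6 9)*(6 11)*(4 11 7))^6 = ((4 7)(5 11 6)(8 9 10))^6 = (11)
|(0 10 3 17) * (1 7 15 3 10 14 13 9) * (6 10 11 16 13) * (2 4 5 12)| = |(0 14 6 10 11 16 13 9 1 7 15 3 17)(2 4 5 12)| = 52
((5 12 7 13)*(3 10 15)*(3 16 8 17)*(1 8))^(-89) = (1 17 10 16 8 3 15)(5 13 7 12)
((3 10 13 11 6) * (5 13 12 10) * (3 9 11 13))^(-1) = (13)(3 5)(6 11 9)(10 12)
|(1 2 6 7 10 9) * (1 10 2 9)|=|(1 9 10)(2 6 7)|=3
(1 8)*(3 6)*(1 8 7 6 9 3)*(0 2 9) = [2, 7, 9, 0, 4, 5, 1, 6, 8, 3] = (0 2 9 3)(1 7 6)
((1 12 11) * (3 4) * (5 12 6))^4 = ((1 6 5 12 11)(3 4))^4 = (1 11 12 5 6)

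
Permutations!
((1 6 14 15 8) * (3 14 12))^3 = ((1 6 12 3 14 15 8))^3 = (1 3 8 12 15 6 14)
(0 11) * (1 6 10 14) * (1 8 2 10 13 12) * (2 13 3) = (0 11)(1 6 3 2 10 14 8 13 12) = [11, 6, 10, 2, 4, 5, 3, 7, 13, 9, 14, 0, 1, 12, 8]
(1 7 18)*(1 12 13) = [0, 7, 2, 3, 4, 5, 6, 18, 8, 9, 10, 11, 13, 1, 14, 15, 16, 17, 12] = (1 7 18 12 13)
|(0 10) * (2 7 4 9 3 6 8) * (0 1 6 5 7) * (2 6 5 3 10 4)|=|(0 4 9 10 1 5 7 2)(6 8)|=8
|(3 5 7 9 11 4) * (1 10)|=|(1 10)(3 5 7 9 11 4)|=6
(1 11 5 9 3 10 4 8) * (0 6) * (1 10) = (0 6)(1 11 5 9 3)(4 8 10) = [6, 11, 2, 1, 8, 9, 0, 7, 10, 3, 4, 5]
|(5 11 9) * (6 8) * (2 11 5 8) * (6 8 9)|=|(2 11 6)|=3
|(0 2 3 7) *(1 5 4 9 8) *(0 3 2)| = 10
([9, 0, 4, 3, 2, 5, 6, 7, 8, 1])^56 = (0 1 9)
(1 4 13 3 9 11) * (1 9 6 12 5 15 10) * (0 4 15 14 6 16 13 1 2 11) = (0 4 1 15 10 2 11 9)(3 16 13)(5 14 6 12) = [4, 15, 11, 16, 1, 14, 12, 7, 8, 0, 2, 9, 5, 3, 6, 10, 13]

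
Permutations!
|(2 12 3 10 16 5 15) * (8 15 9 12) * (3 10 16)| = 6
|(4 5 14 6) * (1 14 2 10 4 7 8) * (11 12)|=20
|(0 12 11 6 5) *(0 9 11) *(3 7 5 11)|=|(0 12)(3 7 5 9)(6 11)|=4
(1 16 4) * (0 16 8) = (0 16 4 1 8) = [16, 8, 2, 3, 1, 5, 6, 7, 0, 9, 10, 11, 12, 13, 14, 15, 4]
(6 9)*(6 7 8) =[0, 1, 2, 3, 4, 5, 9, 8, 6, 7] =(6 9 7 8)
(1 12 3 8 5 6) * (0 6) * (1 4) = (0 6 4 1 12 3 8 5) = [6, 12, 2, 8, 1, 0, 4, 7, 5, 9, 10, 11, 3]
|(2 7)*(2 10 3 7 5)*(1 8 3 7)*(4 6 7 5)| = |(1 8 3)(2 4 6 7 10 5)| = 6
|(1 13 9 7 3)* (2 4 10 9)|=8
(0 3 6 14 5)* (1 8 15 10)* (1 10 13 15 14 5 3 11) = (0 11 1 8 14 3 6 5)(13 15) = [11, 8, 2, 6, 4, 0, 5, 7, 14, 9, 10, 1, 12, 15, 3, 13]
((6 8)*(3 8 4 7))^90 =(8)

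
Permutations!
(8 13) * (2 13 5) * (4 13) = (2 4 13 8 5) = [0, 1, 4, 3, 13, 2, 6, 7, 5, 9, 10, 11, 12, 8]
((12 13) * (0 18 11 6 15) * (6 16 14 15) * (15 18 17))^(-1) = ((0 17 15)(11 16 14 18)(12 13))^(-1) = (0 15 17)(11 18 14 16)(12 13)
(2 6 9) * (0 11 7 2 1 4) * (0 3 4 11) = (1 11 7 2 6 9)(3 4) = [0, 11, 6, 4, 3, 5, 9, 2, 8, 1, 10, 7]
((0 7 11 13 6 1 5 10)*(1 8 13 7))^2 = (0 5)(1 10)(6 13 8)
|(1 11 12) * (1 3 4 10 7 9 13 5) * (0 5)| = 11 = |(0 5 1 11 12 3 4 10 7 9 13)|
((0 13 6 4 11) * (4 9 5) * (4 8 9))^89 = (0 11 4 6 13)(5 9 8)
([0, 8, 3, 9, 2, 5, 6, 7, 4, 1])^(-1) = (1 9 3 2 4 8)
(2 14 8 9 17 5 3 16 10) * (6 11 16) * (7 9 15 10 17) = (2 14 8 15 10)(3 6 11 16 17 5)(7 9) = [0, 1, 14, 6, 4, 3, 11, 9, 15, 7, 2, 16, 12, 13, 8, 10, 17, 5]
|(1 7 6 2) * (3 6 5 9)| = 7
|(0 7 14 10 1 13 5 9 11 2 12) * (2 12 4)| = 10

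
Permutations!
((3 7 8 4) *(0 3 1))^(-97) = (0 1 4 8 7 3)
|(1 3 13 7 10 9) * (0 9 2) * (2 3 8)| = |(0 9 1 8 2)(3 13 7 10)| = 20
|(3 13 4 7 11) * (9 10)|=10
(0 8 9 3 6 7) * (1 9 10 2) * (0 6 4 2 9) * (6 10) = [8, 0, 1, 4, 2, 5, 7, 10, 6, 3, 9] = (0 8 6 7 10 9 3 4 2 1)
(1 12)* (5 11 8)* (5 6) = (1 12)(5 11 8 6) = [0, 12, 2, 3, 4, 11, 5, 7, 6, 9, 10, 8, 1]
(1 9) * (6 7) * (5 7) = (1 9)(5 7 6) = [0, 9, 2, 3, 4, 7, 5, 6, 8, 1]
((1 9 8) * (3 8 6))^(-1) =(1 8 3 6 9)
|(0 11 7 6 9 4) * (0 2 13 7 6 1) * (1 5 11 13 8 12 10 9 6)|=6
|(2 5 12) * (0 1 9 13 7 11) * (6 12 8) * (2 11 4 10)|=|(0 1 9 13 7 4 10 2 5 8 6 12 11)|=13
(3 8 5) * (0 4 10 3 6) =(0 4 10 3 8 5 6) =[4, 1, 2, 8, 10, 6, 0, 7, 5, 9, 3]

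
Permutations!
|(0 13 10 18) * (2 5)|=4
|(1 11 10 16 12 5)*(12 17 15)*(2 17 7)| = 10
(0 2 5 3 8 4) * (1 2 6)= (0 6 1 2 5 3 8 4)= [6, 2, 5, 8, 0, 3, 1, 7, 4]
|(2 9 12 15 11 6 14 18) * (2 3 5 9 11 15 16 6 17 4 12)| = |(2 11 17 4 12 16 6 14 18 3 5 9)| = 12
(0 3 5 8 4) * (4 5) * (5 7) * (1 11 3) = [1, 11, 2, 4, 0, 8, 6, 5, 7, 9, 10, 3] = (0 1 11 3 4)(5 8 7)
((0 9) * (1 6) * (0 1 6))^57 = (9)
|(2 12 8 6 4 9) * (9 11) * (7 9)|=8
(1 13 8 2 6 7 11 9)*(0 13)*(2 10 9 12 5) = (0 13 8 10 9 1)(2 6 7 11 12 5) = [13, 0, 6, 3, 4, 2, 7, 11, 10, 1, 9, 12, 5, 8]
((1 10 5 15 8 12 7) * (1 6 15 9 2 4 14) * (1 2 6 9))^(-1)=((1 10 5)(2 4 14)(6 15 8 12 7 9))^(-1)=(1 5 10)(2 14 4)(6 9 7 12 8 15)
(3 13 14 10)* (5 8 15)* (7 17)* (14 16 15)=(3 13 16 15 5 8 14 10)(7 17)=[0, 1, 2, 13, 4, 8, 6, 17, 14, 9, 3, 11, 12, 16, 10, 5, 15, 7]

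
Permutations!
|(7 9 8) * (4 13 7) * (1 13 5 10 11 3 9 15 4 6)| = |(1 13 7 15 4 5 10 11 3 9 8 6)| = 12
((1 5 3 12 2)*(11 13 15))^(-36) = (15)(1 2 12 3 5)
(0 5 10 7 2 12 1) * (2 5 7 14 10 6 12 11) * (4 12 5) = (0 7 4 12 1)(2 11)(5 6)(10 14) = [7, 0, 11, 3, 12, 6, 5, 4, 8, 9, 14, 2, 1, 13, 10]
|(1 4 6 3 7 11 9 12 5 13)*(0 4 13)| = |(0 4 6 3 7 11 9 12 5)(1 13)| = 18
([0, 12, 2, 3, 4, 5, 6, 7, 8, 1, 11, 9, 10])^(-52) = (1 11 12 9 10)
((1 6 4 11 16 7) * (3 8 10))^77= (1 7 16 11 4 6)(3 10 8)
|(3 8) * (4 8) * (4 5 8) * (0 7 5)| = |(0 7 5 8 3)| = 5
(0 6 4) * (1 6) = (0 1 6 4) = [1, 6, 2, 3, 0, 5, 4]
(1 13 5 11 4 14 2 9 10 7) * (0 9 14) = [9, 13, 14, 3, 0, 11, 6, 1, 8, 10, 7, 4, 12, 5, 2] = (0 9 10 7 1 13 5 11 4)(2 14)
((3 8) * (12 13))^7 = ((3 8)(12 13))^7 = (3 8)(12 13)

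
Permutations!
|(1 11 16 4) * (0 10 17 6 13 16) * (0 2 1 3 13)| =|(0 10 17 6)(1 11 2)(3 13 16 4)| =12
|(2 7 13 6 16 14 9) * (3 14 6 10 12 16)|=10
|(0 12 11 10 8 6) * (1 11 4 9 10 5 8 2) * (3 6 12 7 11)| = 13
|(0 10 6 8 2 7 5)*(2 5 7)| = 5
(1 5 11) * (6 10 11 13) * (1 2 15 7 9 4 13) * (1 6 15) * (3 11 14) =[0, 5, 1, 11, 13, 6, 10, 9, 8, 4, 14, 2, 12, 15, 3, 7] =(1 5 6 10 14 3 11 2)(4 13 15 7 9)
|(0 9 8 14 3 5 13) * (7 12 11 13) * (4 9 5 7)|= 11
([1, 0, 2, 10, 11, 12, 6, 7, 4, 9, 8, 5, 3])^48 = (3 12 5 11 4 8 10)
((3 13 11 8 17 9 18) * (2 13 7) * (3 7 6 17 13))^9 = (2 6 9 7 3 17 18)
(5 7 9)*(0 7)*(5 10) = (0 7 9 10 5) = [7, 1, 2, 3, 4, 0, 6, 9, 8, 10, 5]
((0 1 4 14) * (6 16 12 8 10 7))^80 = (6 12 10)(7 16 8)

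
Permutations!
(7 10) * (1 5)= (1 5)(7 10)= [0, 5, 2, 3, 4, 1, 6, 10, 8, 9, 7]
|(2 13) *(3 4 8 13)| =5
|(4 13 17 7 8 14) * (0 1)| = 6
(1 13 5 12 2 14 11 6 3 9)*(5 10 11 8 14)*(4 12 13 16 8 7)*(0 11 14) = (0 11 6 3 9 1 16 8)(2 5 13 10 14 7 4 12) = [11, 16, 5, 9, 12, 13, 3, 4, 0, 1, 14, 6, 2, 10, 7, 15, 8]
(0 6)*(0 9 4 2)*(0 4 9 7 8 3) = (9)(0 6 7 8 3)(2 4) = [6, 1, 4, 0, 2, 5, 7, 8, 3, 9]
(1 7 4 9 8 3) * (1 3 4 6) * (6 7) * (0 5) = [5, 6, 2, 3, 9, 0, 1, 7, 4, 8] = (0 5)(1 6)(4 9 8)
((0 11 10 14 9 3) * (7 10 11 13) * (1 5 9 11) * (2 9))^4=((0 13 7 10 14 11 1 5 2 9 3))^4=(0 14 2 13 11 9 7 1 3 10 5)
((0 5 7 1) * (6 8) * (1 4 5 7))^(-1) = (0 1 5 4 7)(6 8)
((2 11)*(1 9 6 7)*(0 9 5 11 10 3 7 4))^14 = ((0 9 6 4)(1 5 11 2 10 3 7))^14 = (11)(0 6)(4 9)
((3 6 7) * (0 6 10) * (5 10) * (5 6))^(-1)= (0 10 5)(3 7 6)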